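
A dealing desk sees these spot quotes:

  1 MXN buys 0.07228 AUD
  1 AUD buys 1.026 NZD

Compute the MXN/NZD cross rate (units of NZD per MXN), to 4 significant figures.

1 MXN × 0.07228 = 0.07228 AUD
0.07228 AUD × 1.026 = 0.0741593 NZD

MXN/NZD = 0.07416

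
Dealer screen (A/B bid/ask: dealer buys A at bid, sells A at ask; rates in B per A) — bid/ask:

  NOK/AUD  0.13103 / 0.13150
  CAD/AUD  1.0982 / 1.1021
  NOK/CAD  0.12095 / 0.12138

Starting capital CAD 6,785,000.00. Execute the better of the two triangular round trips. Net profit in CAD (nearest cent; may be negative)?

Best loop CAD → AUD → NOK → CAD:
CAD 6,785,000.00 × 1.0982 (sell CAD at bid) = AUD 7,451,287.00
AUD 7,451,287.00 ÷ 0.13150 (buy NOK at ask) = NOK 56,663,779.47
NOK 56,663,779.47 × 0.12095 (sell NOK at bid) = CAD 6,853,484.13

Net profit: CAD 68,484.13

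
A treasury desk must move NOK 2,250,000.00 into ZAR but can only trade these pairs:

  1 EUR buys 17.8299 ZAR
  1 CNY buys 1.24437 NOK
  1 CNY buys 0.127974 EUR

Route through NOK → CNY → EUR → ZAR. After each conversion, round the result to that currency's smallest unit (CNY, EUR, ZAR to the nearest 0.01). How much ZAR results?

NOK 2,250,000.00 ÷ 1.24437 = CNY 1,808,143.88
CNY 1,808,143.88 × 0.127974 = EUR 231,395.40
EUR 231,395.40 × 17.8299 = ZAR 4,125,756.84

ZAR 4,125,756.84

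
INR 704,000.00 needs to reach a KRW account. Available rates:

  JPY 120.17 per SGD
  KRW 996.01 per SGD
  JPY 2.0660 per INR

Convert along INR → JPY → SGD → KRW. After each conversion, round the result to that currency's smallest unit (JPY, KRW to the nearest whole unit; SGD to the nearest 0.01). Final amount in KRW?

INR 704,000.00 × 2.0660 = JPY 1,454,464
JPY 1,454,464 ÷ 120.17 = SGD 12,103.39
SGD 12,103.39 × 996.01 = KRW 12,055,097

KRW 12,055,097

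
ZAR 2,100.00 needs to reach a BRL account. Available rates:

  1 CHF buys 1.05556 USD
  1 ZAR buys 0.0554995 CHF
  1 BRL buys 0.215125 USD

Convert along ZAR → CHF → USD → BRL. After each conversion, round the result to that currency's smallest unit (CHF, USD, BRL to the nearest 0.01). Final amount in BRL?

ZAR 2,100.00 × 0.0554995 = CHF 116.55
CHF 116.55 × 1.05556 = USD 123.03
USD 123.03 ÷ 0.215125 = BRL 571.90

BRL 571.90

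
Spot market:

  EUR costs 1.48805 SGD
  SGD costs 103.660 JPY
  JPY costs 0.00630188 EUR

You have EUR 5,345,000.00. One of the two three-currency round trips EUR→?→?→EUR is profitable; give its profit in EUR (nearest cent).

Profit: EUR 153,558.52

Profitable loop is EUR → JPY → SGD → EUR:
EUR 5,345,000.00 ÷ 0.00630188 = JPY 848,159,597
JPY 848,159,597 ÷ 103.660 = SGD 8,182,130.01
SGD 8,182,130.01 ÷ 1.48805 = EUR 5,498,558.52
Profit = EUR 5,498,558.52 − EUR 5,345,000.00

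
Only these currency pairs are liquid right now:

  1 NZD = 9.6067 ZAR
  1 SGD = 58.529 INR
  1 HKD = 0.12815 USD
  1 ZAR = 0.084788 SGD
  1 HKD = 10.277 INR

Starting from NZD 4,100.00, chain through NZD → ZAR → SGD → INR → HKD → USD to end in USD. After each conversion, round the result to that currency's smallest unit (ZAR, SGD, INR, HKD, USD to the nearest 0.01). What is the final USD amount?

NZD 4,100.00 × 9.6067 = ZAR 39,387.47
ZAR 39,387.47 × 0.084788 = SGD 3,339.58
SGD 3,339.58 × 58.529 = INR 195,462.28
INR 195,462.28 ÷ 10.277 = HKD 19,019.39
HKD 19,019.39 × 0.12815 = USD 2,437.33

USD 2,437.33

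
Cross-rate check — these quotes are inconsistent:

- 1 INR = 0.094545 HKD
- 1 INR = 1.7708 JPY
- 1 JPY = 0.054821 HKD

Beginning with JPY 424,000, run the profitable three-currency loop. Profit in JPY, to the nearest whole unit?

Profitable loop is JPY → HKD → INR → JPY:
JPY 424,000 × 0.054821 = HKD 23,244.10
HKD 23,244.10 ÷ 0.094545 = INR 245,852.28
INR 245,852.28 × 1.7708 = JPY 435,355
Profit = JPY 435,355 − JPY 424,000

Profit: JPY 11,355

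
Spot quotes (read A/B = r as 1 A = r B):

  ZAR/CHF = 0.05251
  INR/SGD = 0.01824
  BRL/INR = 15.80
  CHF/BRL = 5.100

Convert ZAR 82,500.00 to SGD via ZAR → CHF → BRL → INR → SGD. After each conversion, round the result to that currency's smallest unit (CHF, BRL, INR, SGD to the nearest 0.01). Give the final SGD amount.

SGD 6,367.19

ZAR 82,500.00 × 0.05251 = CHF 4,332.07
CHF 4,332.07 × 5.100 = BRL 22,093.56
BRL 22,093.56 × 15.80 = INR 349,078.25
INR 349,078.25 × 0.01824 = SGD 6,367.19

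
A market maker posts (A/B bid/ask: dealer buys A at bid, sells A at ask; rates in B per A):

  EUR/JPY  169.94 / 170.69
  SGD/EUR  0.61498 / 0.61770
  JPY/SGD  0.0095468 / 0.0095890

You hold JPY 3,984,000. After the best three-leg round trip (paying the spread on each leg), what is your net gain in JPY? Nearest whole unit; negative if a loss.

Best loop JPY → SGD → EUR → JPY:
JPY 3,984,000 × 0.0095468 (sell JPY at bid) = SGD 38,034.45
SGD 38,034.45 × 0.61498 (sell SGD at bid) = EUR 23,390.43
EUR 23,390.43 × 169.94 (sell EUR at bid) = JPY 3,974,969

Net result: JPY -9,031 (no profitable arbitrage after spreads)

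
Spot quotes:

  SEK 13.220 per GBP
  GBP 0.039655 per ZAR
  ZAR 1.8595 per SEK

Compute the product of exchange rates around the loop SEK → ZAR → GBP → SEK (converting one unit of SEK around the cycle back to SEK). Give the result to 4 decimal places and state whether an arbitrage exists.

Around SEK → ZAR → GBP → SEK: 1 × 1.8595 × 0.039655 × 13.220 = 0.974823
Product < 1; profitable direction is SEK → GBP → ZAR → SEK.

0.9748 (arbitrage exists)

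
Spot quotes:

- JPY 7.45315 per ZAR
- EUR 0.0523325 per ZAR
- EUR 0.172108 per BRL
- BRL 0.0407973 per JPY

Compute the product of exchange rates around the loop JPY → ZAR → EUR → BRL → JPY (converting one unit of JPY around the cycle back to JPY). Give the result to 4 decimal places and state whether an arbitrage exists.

1.0000 (no arbitrage)

Around JPY → ZAR → EUR → BRL → JPY: 1 ÷ 7.45315 × 0.0523325 ÷ 0.172108 ÷ 0.0407973 = 0.999998
Product ≈ 1 (deviation 0.000%, within rounding noise).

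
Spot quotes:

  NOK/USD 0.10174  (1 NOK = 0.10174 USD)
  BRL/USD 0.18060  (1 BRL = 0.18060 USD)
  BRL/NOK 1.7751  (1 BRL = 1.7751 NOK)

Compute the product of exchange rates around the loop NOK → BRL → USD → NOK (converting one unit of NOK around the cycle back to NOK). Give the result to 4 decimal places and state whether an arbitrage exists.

Around NOK → BRL → USD → NOK: 1 ÷ 1.7751 × 0.18060 ÷ 0.10174 = 1.000007
Product ≈ 1 (deviation 0.001%, within rounding noise).

1.0000 (no arbitrage)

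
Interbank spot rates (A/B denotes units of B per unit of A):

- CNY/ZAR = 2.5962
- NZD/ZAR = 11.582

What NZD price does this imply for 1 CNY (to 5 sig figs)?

CNY/NZD = 0.22416

1 CNY × 2.5962 = 2.5962 ZAR
2.5962 ZAR ÷ 11.582 = 0.224158 NZD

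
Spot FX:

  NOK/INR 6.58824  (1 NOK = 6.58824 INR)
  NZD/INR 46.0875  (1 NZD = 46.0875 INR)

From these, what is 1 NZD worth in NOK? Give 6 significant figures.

1 NZD × 46.0875 = 46.0875 INR
46.0875 INR ÷ 6.58824 = 6.99542 NOK

NZD/NOK = 6.99542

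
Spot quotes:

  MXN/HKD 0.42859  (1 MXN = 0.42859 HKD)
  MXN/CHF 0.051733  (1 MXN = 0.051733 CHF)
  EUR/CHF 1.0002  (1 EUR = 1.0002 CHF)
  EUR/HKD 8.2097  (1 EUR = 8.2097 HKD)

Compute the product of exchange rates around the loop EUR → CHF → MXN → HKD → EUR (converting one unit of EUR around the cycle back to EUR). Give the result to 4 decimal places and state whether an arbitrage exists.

Around EUR → CHF → MXN → HKD → EUR: 1 × 1.0002 ÷ 0.051733 × 0.42859 ÷ 8.2097 = 1.009332
Product > 1; profitable direction is EUR → CHF → MXN → HKD → EUR.

1.0093 (arbitrage exists)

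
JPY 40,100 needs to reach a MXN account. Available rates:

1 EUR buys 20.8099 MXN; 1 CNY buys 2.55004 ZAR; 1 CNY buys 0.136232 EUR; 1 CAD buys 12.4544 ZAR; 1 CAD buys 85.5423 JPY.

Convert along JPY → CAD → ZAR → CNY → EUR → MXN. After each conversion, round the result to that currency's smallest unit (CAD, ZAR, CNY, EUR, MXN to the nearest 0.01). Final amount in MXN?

JPY 40,100 ÷ 85.5423 = CAD 468.77
CAD 468.77 × 12.4544 = ZAR 5,838.25
ZAR 5,838.25 ÷ 2.55004 = CNY 2,289.47
CNY 2,289.47 × 0.136232 = EUR 311.90
EUR 311.90 × 20.8099 = MXN 6,490.61

MXN 6,490.61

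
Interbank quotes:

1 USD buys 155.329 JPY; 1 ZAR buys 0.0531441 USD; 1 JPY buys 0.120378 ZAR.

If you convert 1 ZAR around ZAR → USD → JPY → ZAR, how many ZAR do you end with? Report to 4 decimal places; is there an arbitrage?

0.9937 (arbitrage exists)

Around ZAR → USD → JPY → ZAR: 1 × 0.0531441 × 155.329 × 0.120378 = 0.993699
Product < 1; profitable direction is ZAR → JPY → USD → ZAR.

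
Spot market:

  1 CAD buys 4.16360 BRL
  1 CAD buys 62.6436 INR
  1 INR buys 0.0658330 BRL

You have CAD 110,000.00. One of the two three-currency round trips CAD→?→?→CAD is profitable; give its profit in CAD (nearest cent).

Profitable loop is CAD → BRL → INR → CAD:
CAD 110,000.00 × 4.16360 = BRL 457,996.00
BRL 457,996.00 ÷ 0.0658330 = INR 6,956,936.49
INR 6,956,936.49 ÷ 62.6436 = CAD 111,055.82
Profit = CAD 111,055.82 − CAD 110,000.00

Profit: CAD 1,055.82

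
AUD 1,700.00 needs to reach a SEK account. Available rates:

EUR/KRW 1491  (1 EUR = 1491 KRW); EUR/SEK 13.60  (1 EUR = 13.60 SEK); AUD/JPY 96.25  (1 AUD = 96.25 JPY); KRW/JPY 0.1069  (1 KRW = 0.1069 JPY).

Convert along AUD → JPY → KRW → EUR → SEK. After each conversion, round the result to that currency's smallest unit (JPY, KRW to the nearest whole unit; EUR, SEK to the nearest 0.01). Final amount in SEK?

AUD 1,700.00 × 96.25 = JPY 163,625
JPY 163,625 ÷ 0.1069 = KRW 1,530,636
KRW 1,530,636 ÷ 1491 = EUR 1,026.58
EUR 1,026.58 × 13.60 = SEK 13,961.49

SEK 13,961.49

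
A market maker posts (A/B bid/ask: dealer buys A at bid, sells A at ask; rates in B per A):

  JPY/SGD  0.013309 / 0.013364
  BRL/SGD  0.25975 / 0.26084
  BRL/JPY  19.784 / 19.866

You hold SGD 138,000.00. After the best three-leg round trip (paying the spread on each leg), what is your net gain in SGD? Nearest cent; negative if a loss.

Best loop SGD → BRL → JPY → SGD:
SGD 138,000.00 ÷ 0.26084 (buy BRL at ask) = BRL 529,059.96
BRL 529,059.96 × 19.784 (sell BRL at bid) = JPY 10,466,922
JPY 10,466,922 × 0.013309 (sell JPY at bid) = SGD 139,304.27

Net profit: SGD 1,304.27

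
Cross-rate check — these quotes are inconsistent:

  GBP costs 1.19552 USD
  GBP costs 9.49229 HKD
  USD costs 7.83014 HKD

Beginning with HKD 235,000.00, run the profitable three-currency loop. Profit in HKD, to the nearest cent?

Profit: HKD 3,293.66

Profitable loop is HKD → USD → GBP → HKD:
HKD 235,000.00 ÷ 7.83014 = USD 30,012.23
USD 30,012.23 ÷ 1.19552 = GBP 25,103.92
GBP 25,103.92 × 9.49229 = HKD 238,293.66
Profit = HKD 238,293.66 − HKD 235,000.00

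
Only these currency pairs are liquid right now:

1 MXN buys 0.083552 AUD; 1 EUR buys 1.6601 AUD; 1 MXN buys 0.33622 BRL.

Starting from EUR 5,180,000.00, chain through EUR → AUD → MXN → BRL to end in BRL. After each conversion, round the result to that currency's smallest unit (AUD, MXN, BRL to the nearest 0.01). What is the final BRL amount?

EUR 5,180,000.00 × 1.6601 = AUD 8,599,318.00
AUD 8,599,318.00 ÷ 0.083552 = MXN 102,921,749.33
MXN 102,921,749.33 × 0.33622 = BRL 34,604,350.56

BRL 34,604,350.56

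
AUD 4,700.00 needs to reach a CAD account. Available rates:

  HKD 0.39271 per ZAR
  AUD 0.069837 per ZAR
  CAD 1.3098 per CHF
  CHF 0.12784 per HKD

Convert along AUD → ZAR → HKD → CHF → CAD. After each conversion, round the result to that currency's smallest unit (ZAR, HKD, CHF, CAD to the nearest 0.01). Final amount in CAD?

CAD 4,425.43

AUD 4,700.00 ÷ 0.069837 = ZAR 67,299.57
ZAR 67,299.57 × 0.39271 = HKD 26,429.21
HKD 26,429.21 × 0.12784 = CHF 3,378.71
CHF 3,378.71 × 1.3098 = CAD 4,425.43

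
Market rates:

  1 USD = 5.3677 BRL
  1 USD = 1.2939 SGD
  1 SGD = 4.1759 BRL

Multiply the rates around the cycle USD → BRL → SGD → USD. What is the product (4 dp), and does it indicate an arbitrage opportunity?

Around USD → BRL → SGD → USD: 1 × 5.3677 ÷ 4.1759 ÷ 1.2939 = 0.993430
Product < 1; profitable direction is USD → SGD → BRL → USD.

0.9934 (arbitrage exists)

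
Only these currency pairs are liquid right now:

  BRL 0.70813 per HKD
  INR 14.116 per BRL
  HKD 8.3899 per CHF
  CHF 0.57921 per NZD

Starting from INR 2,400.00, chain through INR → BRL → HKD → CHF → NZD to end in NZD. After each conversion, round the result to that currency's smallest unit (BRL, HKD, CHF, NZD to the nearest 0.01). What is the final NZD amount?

INR 2,400.00 ÷ 14.116 = BRL 170.02
BRL 170.02 ÷ 0.70813 = HKD 240.10
HKD 240.10 ÷ 8.3899 = CHF 28.62
CHF 28.62 ÷ 0.57921 = NZD 49.41

NZD 49.41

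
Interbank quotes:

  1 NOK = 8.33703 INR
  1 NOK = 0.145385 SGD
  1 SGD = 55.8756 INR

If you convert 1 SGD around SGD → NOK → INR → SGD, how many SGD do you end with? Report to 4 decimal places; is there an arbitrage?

1.0263 (arbitrage exists)

Around SGD → NOK → INR → SGD: 1 ÷ 0.145385 × 8.33703 ÷ 55.8756 = 1.026289
Product > 1; profitable direction is SGD → NOK → INR → SGD.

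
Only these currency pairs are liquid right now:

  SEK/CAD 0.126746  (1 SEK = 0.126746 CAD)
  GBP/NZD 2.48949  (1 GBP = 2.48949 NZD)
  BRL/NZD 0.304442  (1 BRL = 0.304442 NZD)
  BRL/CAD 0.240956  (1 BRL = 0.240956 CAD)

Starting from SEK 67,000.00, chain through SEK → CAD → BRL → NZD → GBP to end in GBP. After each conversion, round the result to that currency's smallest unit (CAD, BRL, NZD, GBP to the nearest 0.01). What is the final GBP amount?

SEK 67,000.00 × 0.126746 = CAD 8,491.98
CAD 8,491.98 ÷ 0.240956 = BRL 35,242.87
BRL 35,242.87 × 0.304442 = NZD 10,729.41
NZD 10,729.41 ÷ 2.48949 = GBP 4,309.88

GBP 4,309.88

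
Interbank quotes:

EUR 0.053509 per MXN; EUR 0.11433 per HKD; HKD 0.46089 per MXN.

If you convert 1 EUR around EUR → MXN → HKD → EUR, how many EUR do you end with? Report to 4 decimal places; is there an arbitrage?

0.9848 (arbitrage exists)

Around EUR → MXN → HKD → EUR: 1 ÷ 0.053509 × 0.46089 × 0.11433 = 0.984761
Product < 1; profitable direction is EUR → HKD → MXN → EUR.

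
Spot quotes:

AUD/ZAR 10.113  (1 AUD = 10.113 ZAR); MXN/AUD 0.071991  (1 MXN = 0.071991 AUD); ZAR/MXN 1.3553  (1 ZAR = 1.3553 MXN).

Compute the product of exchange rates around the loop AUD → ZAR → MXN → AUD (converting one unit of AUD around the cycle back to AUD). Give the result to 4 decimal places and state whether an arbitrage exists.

0.9867 (arbitrage exists)

Around AUD → ZAR → MXN → AUD: 1 × 10.113 × 1.3553 × 0.071991 = 0.986719
Product < 1; profitable direction is AUD → MXN → ZAR → AUD.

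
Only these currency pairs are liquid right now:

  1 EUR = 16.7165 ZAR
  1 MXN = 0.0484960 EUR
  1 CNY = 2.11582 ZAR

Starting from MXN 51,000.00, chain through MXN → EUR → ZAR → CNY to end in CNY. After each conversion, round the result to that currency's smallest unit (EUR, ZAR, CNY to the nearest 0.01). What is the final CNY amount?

CNY 19,540.85

MXN 51,000.00 × 0.0484960 = EUR 2,473.30
EUR 2,473.30 × 16.7165 = ZAR 41,344.92
ZAR 41,344.92 ÷ 2.11582 = CNY 19,540.85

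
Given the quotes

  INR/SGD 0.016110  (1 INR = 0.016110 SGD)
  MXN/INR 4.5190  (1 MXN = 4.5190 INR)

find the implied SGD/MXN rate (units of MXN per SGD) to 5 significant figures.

1 SGD ÷ 0.016110 = 62.0732 INR
62.0732 INR ÷ 4.5190 = 13.7361 MXN

SGD/MXN = 13.736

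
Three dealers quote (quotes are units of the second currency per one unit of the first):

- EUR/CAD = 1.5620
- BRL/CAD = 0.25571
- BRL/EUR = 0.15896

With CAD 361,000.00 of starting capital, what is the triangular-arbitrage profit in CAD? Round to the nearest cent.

Profit: CAD 10,780.01

Profitable loop is CAD → EUR → BRL → CAD:
CAD 361,000.00 ÷ 1.5620 = EUR 231,113.96
EUR 231,113.96 ÷ 0.15896 = BRL 1,453,912.66
BRL 1,453,912.66 × 0.25571 = CAD 371,780.01
Profit = CAD 371,780.01 − CAD 361,000.00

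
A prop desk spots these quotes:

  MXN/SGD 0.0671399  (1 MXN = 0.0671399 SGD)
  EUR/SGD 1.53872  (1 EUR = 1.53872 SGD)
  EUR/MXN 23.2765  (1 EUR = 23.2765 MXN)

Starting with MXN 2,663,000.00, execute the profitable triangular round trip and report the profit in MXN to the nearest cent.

Profitable loop is MXN → SGD → EUR → MXN:
MXN 2,663,000.00 × 0.0671399 = SGD 178,793.55
SGD 178,793.55 ÷ 1.53872 = EUR 116,196.29
EUR 116,196.29 × 23.2765 = MXN 2,704,642.92
Profit = MXN 2,704,642.92 − MXN 2,663,000.00

Profit: MXN 41,642.92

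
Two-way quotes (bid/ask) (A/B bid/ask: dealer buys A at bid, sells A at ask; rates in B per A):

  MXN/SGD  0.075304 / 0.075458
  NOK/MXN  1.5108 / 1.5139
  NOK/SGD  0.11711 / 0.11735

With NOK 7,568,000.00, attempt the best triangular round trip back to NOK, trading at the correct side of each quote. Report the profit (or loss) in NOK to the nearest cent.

Best loop NOK → SGD → MXN → NOK:
NOK 7,568,000.00 × 0.11711 (sell NOK at bid) = SGD 886,288.48
SGD 886,288.48 ÷ 0.075458 (buy MXN at ask) = MXN 11,745,454.16
MXN 11,745,454.16 ÷ 1.5139 (buy NOK at ask) = NOK 7,758,408.19

Net profit: NOK 190,408.19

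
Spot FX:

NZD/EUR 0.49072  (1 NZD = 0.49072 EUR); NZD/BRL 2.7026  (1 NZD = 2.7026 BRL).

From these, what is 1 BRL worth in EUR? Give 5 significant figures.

BRL/EUR = 0.18157

1 BRL ÷ 2.7026 = 0.370014 NZD
0.370014 NZD × 0.49072 = 0.181573 EUR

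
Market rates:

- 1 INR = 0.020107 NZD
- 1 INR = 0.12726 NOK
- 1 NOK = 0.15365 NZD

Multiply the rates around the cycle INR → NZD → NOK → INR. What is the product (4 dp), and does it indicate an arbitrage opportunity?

1.0283 (arbitrage exists)

Around INR → NZD → NOK → INR: 1 × 0.020107 ÷ 0.15365 ÷ 0.12726 = 1.028307
Product > 1; profitable direction is INR → NZD → NOK → INR.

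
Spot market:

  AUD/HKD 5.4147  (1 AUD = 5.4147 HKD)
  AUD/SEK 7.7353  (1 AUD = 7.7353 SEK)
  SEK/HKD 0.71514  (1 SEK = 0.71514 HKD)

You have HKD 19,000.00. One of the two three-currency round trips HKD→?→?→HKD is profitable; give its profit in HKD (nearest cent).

Profitable loop is HKD → AUD → SEK → HKD:
HKD 19,000.00 ÷ 5.4147 = AUD 3,508.97
AUD 3,508.97 × 7.7353 = SEK 27,142.91
SEK 27,142.91 × 0.71514 = HKD 19,410.98
Profit = HKD 19,410.98 − HKD 19,000.00

Profit: HKD 410.98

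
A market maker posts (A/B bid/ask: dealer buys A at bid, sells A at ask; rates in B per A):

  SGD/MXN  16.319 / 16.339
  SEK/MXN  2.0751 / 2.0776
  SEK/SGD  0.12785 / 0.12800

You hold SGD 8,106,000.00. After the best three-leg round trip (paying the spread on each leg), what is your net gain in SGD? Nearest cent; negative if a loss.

Best loop SGD → MXN → SEK → SGD:
SGD 8,106,000.00 × 16.319 (sell SGD at bid) = MXN 132,281,814.00
MXN 132,281,814.00 ÷ 2.0776 (buy SEK at ask) = SEK 63,670,491.91
SEK 63,670,491.91 × 0.12785 (sell SEK at bid) = SGD 8,140,272.39

Net profit: SGD 34,272.39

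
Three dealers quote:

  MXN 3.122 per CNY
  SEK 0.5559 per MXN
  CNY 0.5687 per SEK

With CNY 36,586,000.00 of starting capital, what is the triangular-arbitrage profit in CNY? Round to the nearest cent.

Profitable loop is CNY → SEK → MXN → CNY:
CNY 36,586,000.00 ÷ 0.5687 = SEK 64,332,688.59
SEK 64,332,688.59 ÷ 0.5559 = MXN 115,727,088.66
MXN 115,727,088.66 ÷ 3.122 = CNY 37,068,253.90
Profit = CNY 37,068,253.90 − CNY 36,586,000.00

Profit: CNY 482,253.90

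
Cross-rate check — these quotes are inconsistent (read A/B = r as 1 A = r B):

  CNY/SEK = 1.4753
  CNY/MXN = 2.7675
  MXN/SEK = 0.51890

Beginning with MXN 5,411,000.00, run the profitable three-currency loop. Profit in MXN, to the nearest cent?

Profitable loop is MXN → CNY → SEK → MXN:
MXN 5,411,000.00 ÷ 2.7675 = CNY 1,955,194.22
CNY 1,955,194.22 × 1.4753 = SEK 2,884,498.03
SEK 2,884,498.03 ÷ 0.51890 = MXN 5,558,870.75
Profit = MXN 5,558,870.75 − MXN 5,411,000.00

Profit: MXN 147,870.75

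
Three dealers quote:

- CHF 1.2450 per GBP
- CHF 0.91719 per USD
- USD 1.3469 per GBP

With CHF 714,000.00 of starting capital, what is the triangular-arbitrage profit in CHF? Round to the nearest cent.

Profitable loop is CHF → USD → GBP → CHF:
CHF 714,000.00 ÷ 0.91719 = USD 778,464.66
USD 778,464.66 ÷ 1.3469 = GBP 577,967.67
GBP 577,967.67 × 1.2450 = CHF 719,569.75
Profit = CHF 719,569.75 − CHF 714,000.00

Profit: CHF 5,569.75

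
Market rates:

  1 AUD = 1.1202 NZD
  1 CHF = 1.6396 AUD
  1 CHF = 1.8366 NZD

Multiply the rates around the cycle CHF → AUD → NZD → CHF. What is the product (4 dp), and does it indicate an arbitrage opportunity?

1.0000 (no arbitrage)

Around CHF → AUD → NZD → CHF: 1 × 1.6396 × 1.1202 ÷ 1.8366 = 1.000044
Product ≈ 1 (deviation 0.004%, within rounding noise).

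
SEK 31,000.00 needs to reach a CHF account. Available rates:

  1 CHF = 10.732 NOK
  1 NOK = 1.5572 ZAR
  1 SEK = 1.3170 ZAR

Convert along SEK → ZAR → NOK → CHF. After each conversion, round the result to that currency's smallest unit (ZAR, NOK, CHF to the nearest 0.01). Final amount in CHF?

CHF 2,442.99

SEK 31,000.00 × 1.3170 = ZAR 40,827.00
ZAR 40,827.00 ÷ 1.5572 = NOK 26,218.21
NOK 26,218.21 ÷ 10.732 = CHF 2,442.99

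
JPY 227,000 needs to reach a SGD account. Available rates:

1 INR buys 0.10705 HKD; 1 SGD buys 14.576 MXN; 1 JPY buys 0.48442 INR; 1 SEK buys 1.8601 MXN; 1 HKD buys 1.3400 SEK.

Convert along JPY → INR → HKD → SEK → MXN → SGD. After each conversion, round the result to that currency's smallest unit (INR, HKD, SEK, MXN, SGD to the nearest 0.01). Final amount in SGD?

SGD 2,012.97

JPY 227,000 × 0.48442 = INR 109,963.34
INR 109,963.34 × 0.10705 = HKD 11,771.58
HKD 11,771.58 × 1.3400 = SEK 15,773.92
SEK 15,773.92 × 1.8601 = MXN 29,341.07
MXN 29,341.07 ÷ 14.576 = SGD 2,012.97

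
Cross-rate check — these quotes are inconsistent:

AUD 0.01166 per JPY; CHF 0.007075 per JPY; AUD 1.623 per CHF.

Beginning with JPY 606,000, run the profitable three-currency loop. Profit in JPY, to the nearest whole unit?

Profit: JPY 9,356

Profitable loop is JPY → AUD → CHF → JPY:
JPY 606,000 × 0.01166 = AUD 7,065.96
AUD 7,065.96 ÷ 1.623 = CHF 4,353.64
CHF 4,353.64 ÷ 0.007075 = JPY 615,356
Profit = JPY 615,356 − JPY 606,000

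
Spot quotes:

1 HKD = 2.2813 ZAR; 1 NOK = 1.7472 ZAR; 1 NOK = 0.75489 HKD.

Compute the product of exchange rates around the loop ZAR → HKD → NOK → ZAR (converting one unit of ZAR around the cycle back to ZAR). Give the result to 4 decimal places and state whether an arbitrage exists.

Around ZAR → HKD → NOK → ZAR: 1 ÷ 2.2813 ÷ 0.75489 × 1.7472 = 1.014557
Product > 1; profitable direction is ZAR → HKD → NOK → ZAR.

1.0146 (arbitrage exists)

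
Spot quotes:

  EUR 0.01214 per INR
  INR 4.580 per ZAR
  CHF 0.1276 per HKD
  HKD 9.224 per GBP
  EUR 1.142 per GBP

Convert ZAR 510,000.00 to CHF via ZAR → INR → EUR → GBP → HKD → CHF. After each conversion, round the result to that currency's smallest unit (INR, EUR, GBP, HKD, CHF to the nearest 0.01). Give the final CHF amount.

CHF 29,225.25

ZAR 510,000.00 × 4.580 = INR 2,335,800.00
INR 2,335,800.00 × 0.01214 = EUR 28,356.61
EUR 28,356.61 ÷ 1.142 = GBP 24,830.66
GBP 24,830.66 × 9.224 = HKD 229,038.01
HKD 229,038.01 × 0.1276 = CHF 29,225.25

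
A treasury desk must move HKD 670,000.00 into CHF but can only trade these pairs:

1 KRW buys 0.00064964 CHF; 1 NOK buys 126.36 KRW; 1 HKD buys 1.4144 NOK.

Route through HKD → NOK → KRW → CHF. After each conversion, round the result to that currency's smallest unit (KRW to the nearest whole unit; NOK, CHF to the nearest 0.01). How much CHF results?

CHF 77,791.01

HKD 670,000.00 × 1.4144 = NOK 947,648.00
NOK 947,648.00 × 126.36 = KRW 119,744,801
KRW 119,744,801 × 0.00064964 = CHF 77,791.01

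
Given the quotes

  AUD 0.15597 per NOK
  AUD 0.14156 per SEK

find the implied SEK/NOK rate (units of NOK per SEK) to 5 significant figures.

1 SEK × 0.14156 = 0.14156 AUD
0.14156 AUD ÷ 0.15597 = 0.90761 NOK

SEK/NOK = 0.90761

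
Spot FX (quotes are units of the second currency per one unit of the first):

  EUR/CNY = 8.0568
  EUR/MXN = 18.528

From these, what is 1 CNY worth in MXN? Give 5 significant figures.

1 CNY ÷ 8.0568 = 0.124119 EUR
0.124119 EUR × 18.528 = 2.29967 MXN

CNY/MXN = 2.2997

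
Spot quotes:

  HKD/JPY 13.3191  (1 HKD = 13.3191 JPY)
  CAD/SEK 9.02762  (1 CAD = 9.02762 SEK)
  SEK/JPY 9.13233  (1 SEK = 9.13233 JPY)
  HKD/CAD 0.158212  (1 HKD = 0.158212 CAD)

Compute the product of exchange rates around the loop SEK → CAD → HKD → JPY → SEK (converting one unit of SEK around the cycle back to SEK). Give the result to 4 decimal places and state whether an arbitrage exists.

Around SEK → CAD → HKD → JPY → SEK: 1 ÷ 9.02762 ÷ 0.158212 × 13.3191 ÷ 9.13233 = 1.021129
Product > 1; profitable direction is SEK → CAD → HKD → JPY → SEK.

1.0211 (arbitrage exists)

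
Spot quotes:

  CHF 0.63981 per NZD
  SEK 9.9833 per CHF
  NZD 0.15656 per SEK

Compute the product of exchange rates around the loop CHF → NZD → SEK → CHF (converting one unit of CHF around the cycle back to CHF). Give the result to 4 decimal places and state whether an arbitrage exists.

Around CHF → NZD → SEK → CHF: 1 ÷ 0.63981 ÷ 0.15656 ÷ 9.9833 = 0.999986
Product ≈ 1 (deviation 0.001%, within rounding noise).

1.0000 (no arbitrage)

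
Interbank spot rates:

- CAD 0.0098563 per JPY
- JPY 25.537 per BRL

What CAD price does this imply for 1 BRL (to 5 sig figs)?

1 BRL × 25.537 = 25.537 JPY
25.537 JPY × 0.0098563 = 0.2517 CAD

BRL/CAD = 0.25170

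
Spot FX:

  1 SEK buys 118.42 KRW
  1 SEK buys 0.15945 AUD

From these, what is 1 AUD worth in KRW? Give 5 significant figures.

1 AUD ÷ 0.15945 = 6.27156 SEK
6.27156 SEK × 118.42 = 742.678 KRW

AUD/KRW = 742.68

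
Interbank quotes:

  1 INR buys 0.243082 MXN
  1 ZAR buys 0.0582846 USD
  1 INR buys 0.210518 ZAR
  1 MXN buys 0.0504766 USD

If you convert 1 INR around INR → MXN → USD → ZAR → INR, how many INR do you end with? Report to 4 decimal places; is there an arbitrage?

1.0000 (no arbitrage)

Around INR → MXN → USD → ZAR → INR: 1 × 0.243082 × 0.0504766 ÷ 0.0582846 ÷ 0.210518 = 1.000000
Product ≈ 1 (deviation 0.000%, within rounding noise).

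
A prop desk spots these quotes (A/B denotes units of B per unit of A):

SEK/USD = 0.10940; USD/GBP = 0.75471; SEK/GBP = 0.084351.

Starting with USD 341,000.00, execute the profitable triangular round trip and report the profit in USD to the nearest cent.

Profit: USD 7,375.17

Profitable loop is USD → SEK → GBP → USD:
USD 341,000.00 ÷ 0.10940 = SEK 3,117,001.83
SEK 3,117,001.83 × 0.084351 = GBP 262,922.22
GBP 262,922.22 ÷ 0.75471 = USD 348,375.17
Profit = USD 348,375.17 − USD 341,000.00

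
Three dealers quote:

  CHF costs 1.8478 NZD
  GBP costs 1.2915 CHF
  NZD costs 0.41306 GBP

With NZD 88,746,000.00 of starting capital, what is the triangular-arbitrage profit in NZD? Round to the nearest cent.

Profit: NZD 1,283,797.53

Profitable loop is NZD → CHF → GBP → NZD:
NZD 88,746,000.00 ÷ 1.8478 = CHF 48,027,925.10
CHF 48,027,925.10 ÷ 1.2915 = GBP 37,187,708.17
GBP 37,187,708.17 ÷ 0.41306 = NZD 90,029,797.53
Profit = NZD 90,029,797.53 − NZD 88,746,000.00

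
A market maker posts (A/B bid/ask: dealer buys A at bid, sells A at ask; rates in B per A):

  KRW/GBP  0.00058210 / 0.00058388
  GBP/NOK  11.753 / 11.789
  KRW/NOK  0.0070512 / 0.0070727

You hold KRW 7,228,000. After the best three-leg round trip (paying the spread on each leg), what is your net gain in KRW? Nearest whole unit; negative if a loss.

Net profit: KRW 176,242

Best loop KRW → NOK → GBP → KRW:
KRW 7,228,000 × 0.0070512 (sell KRW at bid) = NOK 50,966.07
NOK 50,966.07 ÷ 11.789 (buy GBP at ask) = GBP 4,323.19
GBP 4,323.19 ÷ 0.00058388 (buy KRW at ask) = KRW 7,404,242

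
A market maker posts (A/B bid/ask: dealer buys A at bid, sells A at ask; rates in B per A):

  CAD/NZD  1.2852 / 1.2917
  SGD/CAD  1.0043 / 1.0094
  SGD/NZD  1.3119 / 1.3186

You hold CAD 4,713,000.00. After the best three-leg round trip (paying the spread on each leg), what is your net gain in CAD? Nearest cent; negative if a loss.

Net profit: CAD 29,127.34

Best loop CAD → SGD → NZD → CAD:
CAD 4,713,000.00 ÷ 1.0094 (buy SGD at ask) = SGD 4,669,110.36
SGD 4,669,110.36 × 1.3119 (sell SGD at bid) = NZD 6,125,405.88
NZD 6,125,405.88 ÷ 1.2917 (buy CAD at ask) = CAD 4,742,127.34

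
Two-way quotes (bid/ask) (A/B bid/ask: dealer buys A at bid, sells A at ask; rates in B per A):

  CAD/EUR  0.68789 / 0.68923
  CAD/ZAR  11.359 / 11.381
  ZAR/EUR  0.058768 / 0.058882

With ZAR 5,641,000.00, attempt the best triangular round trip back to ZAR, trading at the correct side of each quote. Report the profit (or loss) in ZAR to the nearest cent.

Net profit: ZAR 149,447.38

Best loop ZAR → CAD → EUR → ZAR:
ZAR 5,641,000.00 ÷ 11.381 (buy CAD at ask) = CAD 495,650.65
CAD 495,650.65 × 0.68789 (sell CAD at bid) = EUR 340,953.12
EUR 340,953.12 ÷ 0.058882 (buy ZAR at ask) = ZAR 5,790,447.38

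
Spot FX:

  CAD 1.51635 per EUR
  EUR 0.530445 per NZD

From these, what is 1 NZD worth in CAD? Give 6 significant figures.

NZD/CAD = 0.804340

1 NZD × 0.530445 = 0.530445 EUR
0.530445 EUR × 1.51635 = 0.80434 CAD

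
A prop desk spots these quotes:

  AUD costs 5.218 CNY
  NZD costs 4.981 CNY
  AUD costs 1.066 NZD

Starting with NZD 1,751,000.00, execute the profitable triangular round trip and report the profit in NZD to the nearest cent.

Profitable loop is NZD → CNY → AUD → NZD:
NZD 1,751,000.00 × 4.981 = CNY 8,721,731.00
CNY 8,721,731.00 ÷ 5.218 = AUD 1,671,470.10
AUD 1,671,470.10 × 1.066 = NZD 1,781,787.13
Profit = NZD 1,781,787.13 − NZD 1,751,000.00

Profit: NZD 30,787.13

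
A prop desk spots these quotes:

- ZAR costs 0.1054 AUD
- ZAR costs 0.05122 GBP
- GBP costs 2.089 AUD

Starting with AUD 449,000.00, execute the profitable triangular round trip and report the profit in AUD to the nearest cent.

Profit: AUD 6,809.89

Profitable loop is AUD → ZAR → GBP → AUD:
AUD 449,000.00 ÷ 0.1054 = ZAR 4,259,962.05
ZAR 4,259,962.05 × 0.05122 = GBP 218,195.26
GBP 218,195.26 × 2.089 = AUD 455,809.89
Profit = AUD 455,809.89 − AUD 449,000.00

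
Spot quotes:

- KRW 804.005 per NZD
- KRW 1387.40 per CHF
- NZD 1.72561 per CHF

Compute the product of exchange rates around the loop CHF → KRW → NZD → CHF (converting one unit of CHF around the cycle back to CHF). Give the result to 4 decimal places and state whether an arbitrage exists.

Around CHF → KRW → NZD → CHF: 1 × 1387.40 ÷ 804.005 ÷ 1.72561 = 1.000001
Product ≈ 1 (deviation 0.000%, within rounding noise).

1.0000 (no arbitrage)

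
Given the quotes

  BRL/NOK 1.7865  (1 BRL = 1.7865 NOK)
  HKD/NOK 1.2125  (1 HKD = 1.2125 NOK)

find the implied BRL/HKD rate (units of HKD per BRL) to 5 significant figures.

1 BRL × 1.7865 = 1.7865 NOK
1.7865 NOK ÷ 1.2125 = 1.4734 HKD

BRL/HKD = 1.4734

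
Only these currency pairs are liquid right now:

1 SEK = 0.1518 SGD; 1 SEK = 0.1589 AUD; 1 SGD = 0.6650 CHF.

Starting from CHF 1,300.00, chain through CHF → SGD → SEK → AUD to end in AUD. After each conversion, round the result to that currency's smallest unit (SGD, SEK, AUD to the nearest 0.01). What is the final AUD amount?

CHF 1,300.00 ÷ 0.6650 = SGD 1,954.89
SGD 1,954.89 ÷ 0.1518 = SEK 12,878.06
SEK 12,878.06 × 0.1589 = AUD 2,046.32

AUD 2,046.32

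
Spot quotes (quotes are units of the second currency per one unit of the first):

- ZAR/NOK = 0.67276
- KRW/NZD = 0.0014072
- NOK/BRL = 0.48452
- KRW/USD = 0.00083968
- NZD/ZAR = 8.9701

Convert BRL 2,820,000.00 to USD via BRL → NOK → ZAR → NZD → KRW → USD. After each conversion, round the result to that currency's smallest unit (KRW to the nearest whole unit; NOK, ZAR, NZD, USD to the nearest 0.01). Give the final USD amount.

USD 575,490.20

BRL 2,820,000.00 ÷ 0.48452 = NOK 5,820,193.18
NOK 5,820,193.18 ÷ 0.67276 = ZAR 8,651,217.64
ZAR 8,651,217.64 ÷ 8.9701 = NZD 964,450.52
NZD 964,450.52 ÷ 0.0014072 = KRW 685,368,476
KRW 685,368,476 × 0.00083968 = USD 575,490.20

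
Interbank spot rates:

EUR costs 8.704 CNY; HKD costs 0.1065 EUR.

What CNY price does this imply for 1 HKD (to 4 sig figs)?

1 HKD × 0.1065 = 0.1065 EUR
0.1065 EUR × 8.704 = 0.926976 CNY

HKD/CNY = 0.9270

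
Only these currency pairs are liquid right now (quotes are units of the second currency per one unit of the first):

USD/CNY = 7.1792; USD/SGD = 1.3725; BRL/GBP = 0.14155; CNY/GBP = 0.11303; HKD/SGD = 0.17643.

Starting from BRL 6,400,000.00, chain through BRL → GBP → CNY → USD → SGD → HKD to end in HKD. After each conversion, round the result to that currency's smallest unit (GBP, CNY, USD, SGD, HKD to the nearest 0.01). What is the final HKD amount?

HKD 8,684,803.32

BRL 6,400,000.00 × 0.14155 = GBP 905,920.00
GBP 905,920.00 ÷ 0.11303 = CNY 8,014,863.31
CNY 8,014,863.31 ÷ 7.1792 = USD 1,116,400.62
USD 1,116,400.62 × 1.3725 = SGD 1,532,259.85
SGD 1,532,259.85 ÷ 0.17643 = HKD 8,684,803.32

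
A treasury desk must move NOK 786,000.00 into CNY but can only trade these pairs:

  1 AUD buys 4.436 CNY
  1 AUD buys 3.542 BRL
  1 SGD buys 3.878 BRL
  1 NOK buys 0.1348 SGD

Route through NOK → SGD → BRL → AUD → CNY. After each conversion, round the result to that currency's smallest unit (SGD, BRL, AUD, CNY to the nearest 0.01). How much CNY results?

CNY 514,592.24

NOK 786,000.00 × 0.1348 = SGD 105,952.80
SGD 105,952.80 × 3.878 = BRL 410,884.96
BRL 410,884.96 ÷ 3.542 = AUD 116,003.66
AUD 116,003.66 × 4.436 = CNY 514,592.24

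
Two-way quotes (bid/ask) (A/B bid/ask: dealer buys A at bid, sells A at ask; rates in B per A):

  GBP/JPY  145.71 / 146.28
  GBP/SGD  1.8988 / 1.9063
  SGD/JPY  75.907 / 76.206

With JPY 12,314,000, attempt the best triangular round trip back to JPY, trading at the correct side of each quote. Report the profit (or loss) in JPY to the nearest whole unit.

Net profit: JPY 37,170

Best loop JPY → SGD → GBP → JPY:
JPY 12,314,000 ÷ 76.206 (buy SGD at ask) = SGD 161,588.33
SGD 161,588.33 ÷ 1.9063 (buy GBP at ask) = GBP 84,765.42
GBP 84,765.42 × 145.71 (sell GBP at bid) = JPY 12,351,170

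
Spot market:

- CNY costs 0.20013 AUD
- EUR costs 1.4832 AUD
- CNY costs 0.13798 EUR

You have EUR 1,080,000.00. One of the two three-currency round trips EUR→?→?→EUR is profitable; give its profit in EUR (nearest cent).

Profitable loop is EUR → AUD → CNY → EUR:
EUR 1,080,000.00 × 1.4832 = AUD 1,601,856.00
AUD 1,601,856.00 ÷ 0.20013 = CNY 8,004,077.35
CNY 8,004,077.35 × 0.13798 = EUR 1,104,402.59
Profit = EUR 1,104,402.59 − EUR 1,080,000.00

Profit: EUR 24,402.59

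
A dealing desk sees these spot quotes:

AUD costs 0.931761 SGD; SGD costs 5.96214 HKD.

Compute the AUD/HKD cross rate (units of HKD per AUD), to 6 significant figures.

AUD/HKD = 5.55529

1 AUD × 0.931761 = 0.931761 SGD
0.931761 SGD × 5.96214 = 5.55529 HKD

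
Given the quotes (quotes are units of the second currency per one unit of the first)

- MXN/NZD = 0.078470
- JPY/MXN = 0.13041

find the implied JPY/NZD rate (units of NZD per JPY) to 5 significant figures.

JPY/NZD = 0.010233

1 JPY × 0.13041 = 0.13041 MXN
0.13041 MXN × 0.078470 = 0.0102333 NZD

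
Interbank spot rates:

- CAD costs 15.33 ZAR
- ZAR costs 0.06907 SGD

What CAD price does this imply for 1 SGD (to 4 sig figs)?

SGD/CAD = 0.9444

1 SGD ÷ 0.06907 = 14.4781 ZAR
14.4781 ZAR ÷ 15.33 = 0.944427 CAD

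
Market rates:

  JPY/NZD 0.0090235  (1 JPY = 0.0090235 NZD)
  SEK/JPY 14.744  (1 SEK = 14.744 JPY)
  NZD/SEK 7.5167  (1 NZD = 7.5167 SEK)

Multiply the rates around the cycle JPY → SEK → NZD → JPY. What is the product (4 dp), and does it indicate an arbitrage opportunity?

Around JPY → SEK → NZD → JPY: 1 ÷ 14.744 ÷ 7.5167 ÷ 0.0090235 = 0.999960
Product ≈ 1 (deviation 0.004%, within rounding noise).

1.0000 (no arbitrage)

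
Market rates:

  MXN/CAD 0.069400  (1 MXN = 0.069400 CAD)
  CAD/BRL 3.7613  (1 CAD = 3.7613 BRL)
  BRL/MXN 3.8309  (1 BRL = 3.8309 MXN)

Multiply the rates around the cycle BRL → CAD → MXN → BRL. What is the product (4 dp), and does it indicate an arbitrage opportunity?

1.0000 (no arbitrage)

Around BRL → CAD → MXN → BRL: 1 ÷ 3.7613 ÷ 0.069400 ÷ 3.8309 = 1.000004
Product ≈ 1 (deviation 0.000%, within rounding noise).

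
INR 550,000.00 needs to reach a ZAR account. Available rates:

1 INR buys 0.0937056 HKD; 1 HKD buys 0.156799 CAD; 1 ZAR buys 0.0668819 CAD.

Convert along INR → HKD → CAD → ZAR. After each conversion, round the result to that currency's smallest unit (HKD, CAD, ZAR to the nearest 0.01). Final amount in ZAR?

INR 550,000.00 × 0.0937056 = HKD 51,538.08
HKD 51,538.08 × 0.156799 = CAD 8,081.12
CAD 8,081.12 ÷ 0.0668819 = ZAR 120,826.71

ZAR 120,826.71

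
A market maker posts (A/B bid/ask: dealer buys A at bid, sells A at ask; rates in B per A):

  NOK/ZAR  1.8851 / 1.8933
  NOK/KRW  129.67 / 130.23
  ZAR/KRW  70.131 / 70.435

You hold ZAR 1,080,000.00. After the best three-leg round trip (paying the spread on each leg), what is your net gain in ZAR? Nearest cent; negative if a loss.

Net profit: ZAR 16,369.99

Best loop ZAR → KRW → NOK → ZAR:
ZAR 1,080,000.00 × 70.131 (sell ZAR at bid) = KRW 75,741,480
KRW 75,741,480 ÷ 130.23 (buy NOK at ask) = NOK 581,597.79
NOK 581,597.79 × 1.8851 (sell NOK at bid) = ZAR 1,096,369.99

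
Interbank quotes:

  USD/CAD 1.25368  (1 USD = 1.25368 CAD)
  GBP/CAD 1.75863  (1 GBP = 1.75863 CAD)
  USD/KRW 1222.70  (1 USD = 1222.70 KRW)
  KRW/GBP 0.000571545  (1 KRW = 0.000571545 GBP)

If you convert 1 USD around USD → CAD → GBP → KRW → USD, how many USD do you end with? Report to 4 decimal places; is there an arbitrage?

1.0201 (arbitrage exists)

Around USD → CAD → GBP → KRW → USD: 1 × 1.25368 ÷ 1.75863 ÷ 0.000571545 ÷ 1222.70 = 1.020098
Product > 1; profitable direction is USD → CAD → GBP → KRW → USD.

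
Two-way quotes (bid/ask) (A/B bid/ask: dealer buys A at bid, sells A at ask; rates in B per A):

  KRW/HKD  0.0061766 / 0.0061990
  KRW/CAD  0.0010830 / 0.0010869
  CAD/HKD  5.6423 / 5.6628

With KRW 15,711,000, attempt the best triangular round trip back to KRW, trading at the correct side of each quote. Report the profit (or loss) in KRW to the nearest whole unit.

Net profit: KRW 55,398

Best loop KRW → HKD → CAD → KRW:
KRW 15,711,000 × 0.0061766 (sell KRW at bid) = HKD 97,040.56
HKD 97,040.56 ÷ 5.6628 (buy CAD at ask) = CAD 17,136.50
CAD 17,136.50 ÷ 0.0010869 (buy KRW at ask) = KRW 15,766,398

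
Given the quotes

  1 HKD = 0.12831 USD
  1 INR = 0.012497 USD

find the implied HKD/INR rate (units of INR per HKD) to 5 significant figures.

HKD/INR = 10.267

1 HKD × 0.12831 = 0.12831 USD
0.12831 USD ÷ 0.012497 = 10.2673 INR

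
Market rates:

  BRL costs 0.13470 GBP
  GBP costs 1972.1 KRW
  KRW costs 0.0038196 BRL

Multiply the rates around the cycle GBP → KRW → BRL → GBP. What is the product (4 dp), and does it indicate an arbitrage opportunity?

Around GBP → KRW → BRL → GBP: 1 × 1972.1 × 0.0038196 × 0.13470 = 1.014646
Product > 1; profitable direction is GBP → KRW → BRL → GBP.

1.0146 (arbitrage exists)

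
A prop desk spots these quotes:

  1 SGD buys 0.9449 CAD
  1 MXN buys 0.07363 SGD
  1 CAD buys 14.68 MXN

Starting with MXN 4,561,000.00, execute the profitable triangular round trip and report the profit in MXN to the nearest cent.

Profit: MXN 97,292.74

Profitable loop is MXN → SGD → CAD → MXN:
MXN 4,561,000.00 × 0.07363 = SGD 335,826.43
SGD 335,826.43 × 0.9449 = CAD 317,322.39
CAD 317,322.39 × 14.68 = MXN 4,658,292.74
Profit = MXN 4,658,292.74 − MXN 4,561,000.00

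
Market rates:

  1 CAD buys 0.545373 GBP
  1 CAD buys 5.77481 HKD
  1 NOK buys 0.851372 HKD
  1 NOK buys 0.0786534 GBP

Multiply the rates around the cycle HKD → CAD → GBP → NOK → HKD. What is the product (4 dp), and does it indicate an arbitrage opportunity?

1.0223 (arbitrage exists)

Around HKD → CAD → GBP → NOK → HKD: 1 ÷ 5.77481 × 0.545373 ÷ 0.0786534 × 0.851372 = 1.022252
Product > 1; profitable direction is HKD → CAD → GBP → NOK → HKD.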